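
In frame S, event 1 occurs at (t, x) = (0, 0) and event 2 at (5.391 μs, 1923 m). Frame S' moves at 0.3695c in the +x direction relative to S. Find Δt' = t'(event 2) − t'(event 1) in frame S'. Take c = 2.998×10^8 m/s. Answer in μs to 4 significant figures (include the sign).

γ = 1/√(1 − 0.3695²) = 1.07616
Δt' = γ(Δt − vΔx/c²) = 1.07616 × (5.391 μs − 0.3695×1923 m / (2.998×10^8 m/s))
= 1.07616 × (3.02092 μs) = 3.251 μs

Δt' ≈ 3.251 μs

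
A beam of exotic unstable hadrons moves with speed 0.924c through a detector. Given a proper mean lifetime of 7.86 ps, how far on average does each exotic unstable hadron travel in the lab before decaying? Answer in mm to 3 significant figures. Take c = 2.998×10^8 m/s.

d ≈ 5.69 mm

γ = 1/√(1 − 0.924²) = 2.6151
Dilated lifetime: Δt = γτ₀ = 2.6151 × 7.86 ps = 20.555 ps
d = vΔt = 0.924c × 20.555 ps = 2.7702×10^8 m/s × 2.0555×10^-11 s = 5.69 mm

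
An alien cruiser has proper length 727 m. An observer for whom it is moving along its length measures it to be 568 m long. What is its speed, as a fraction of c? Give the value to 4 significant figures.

γ = L₀/L = 727/568 = 1.27993
β = √(1 − 1/γ²) = 0.6242

β ≈ 0.6242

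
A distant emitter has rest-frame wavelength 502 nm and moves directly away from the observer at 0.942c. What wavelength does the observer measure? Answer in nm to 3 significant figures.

Relativistic Doppler: λ_obs = λ_src √((1+β)/(1−β))
= 502 × √(1.9420/0.058000) = 502 × 5.7864 = 2900 nm

λ_obs ≈ 2900 nm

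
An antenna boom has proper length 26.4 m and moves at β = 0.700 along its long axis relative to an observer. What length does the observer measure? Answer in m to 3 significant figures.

γ = 1/√(1 − 0.700²) = 1.4003
Length contraction: L = L₀/γ = 26.4/1.4003 = 18.9 m

L ≈ 18.9 m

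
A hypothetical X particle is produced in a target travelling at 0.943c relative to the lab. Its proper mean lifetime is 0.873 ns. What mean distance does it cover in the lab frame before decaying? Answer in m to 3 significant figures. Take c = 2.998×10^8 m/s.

γ = 1/√(1 − 0.943²) = 3.0049
Dilated lifetime: Δt = γτ₀ = 3.0049 × 0.873 ns = 2.6233 ns
d = vΔt = 0.943c × 2.6233 ns = 2.8271×10^8 m/s × 2.6233×10^-9 s = 0.742 m

d ≈ 0.742 m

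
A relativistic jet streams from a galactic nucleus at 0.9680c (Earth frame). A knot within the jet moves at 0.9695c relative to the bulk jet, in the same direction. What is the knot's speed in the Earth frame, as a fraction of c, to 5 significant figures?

u ≈ 0.99950c

Relativistic velocity addition: u = (u' + v)/(1 + u'v/c²)
= (0.9695 + 0.9680)/(1 + 0.9695×0.9680) = 1.9375/1.938476 = 0.99950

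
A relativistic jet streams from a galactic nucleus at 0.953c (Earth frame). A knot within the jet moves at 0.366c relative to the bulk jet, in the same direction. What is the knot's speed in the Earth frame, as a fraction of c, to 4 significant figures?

Relativistic velocity addition: u = (u' + v)/(1 + u'v/c²)
= (0.366 + 0.953)/(1 + 0.366×0.953) = 1.319/1.34880 = 0.9779

u ≈ 0.9779c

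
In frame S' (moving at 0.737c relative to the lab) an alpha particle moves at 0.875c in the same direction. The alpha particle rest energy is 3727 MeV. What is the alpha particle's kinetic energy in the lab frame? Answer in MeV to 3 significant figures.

u_lab = (0.875 + 0.737)/(1 + 0.875×0.737) = 0.980014
γ = 1/√(1 − 0.980014²) = 5.0269
K = (γ − 1)m₀c² = (5.0269 − 1) × 3727 = 4.0269 × 3727 = 15000 MeV

K ≈ 15000 MeV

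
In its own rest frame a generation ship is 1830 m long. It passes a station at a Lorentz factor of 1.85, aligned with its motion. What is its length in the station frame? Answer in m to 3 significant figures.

L ≈ 989 m

γ = 1.85 (given)
Length contraction: L = L₀/γ = 1830/1.85 = 989 m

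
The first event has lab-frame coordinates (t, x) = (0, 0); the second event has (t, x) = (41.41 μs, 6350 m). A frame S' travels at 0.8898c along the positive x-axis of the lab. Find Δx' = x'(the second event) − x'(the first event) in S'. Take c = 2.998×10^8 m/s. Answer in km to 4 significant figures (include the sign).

Δx' ≈ -10.29 km

γ = 1/√(1 − 0.8898²) = 2.19130
Δx' = γ(Δx − vΔt) = 2.19130 × (6350 m − 0.8898×(2.998×10^8 m/s)×41.41×10^-6 s)
= 2.19130 × (-4696.62 m) = -10.29 km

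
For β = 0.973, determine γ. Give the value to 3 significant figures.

γ ≈ 4.33

γ = 1/√(1 − β²) = 1/√(1 − 0.973²) = 1/√(0.053271) = 4.33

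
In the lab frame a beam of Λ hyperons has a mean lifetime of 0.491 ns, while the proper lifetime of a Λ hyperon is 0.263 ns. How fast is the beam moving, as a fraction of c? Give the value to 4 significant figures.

β ≈ 0.8444

γ = Δt/τ₀ = 0.491/0.263 = 1.86692
β = √(1 − 1/γ²) = √(1 − 1/1.86692²) = 0.8444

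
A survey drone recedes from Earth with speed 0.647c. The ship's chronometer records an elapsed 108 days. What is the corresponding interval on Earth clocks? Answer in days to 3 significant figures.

Δt ≈ 142 days

γ = 1/√(1 − 0.647²) = 1.3115
Time dilation: Δt = γτ₀ = 1.3115 × 108 days = 142 days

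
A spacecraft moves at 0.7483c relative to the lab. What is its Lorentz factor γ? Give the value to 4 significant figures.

γ ≈ 1.507

γ = 1/√(1 − β²) = 1/√(1 − 0.7483²) = 1/√(0.440047) = 1.507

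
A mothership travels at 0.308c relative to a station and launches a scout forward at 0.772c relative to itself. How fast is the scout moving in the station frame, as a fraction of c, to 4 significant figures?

u ≈ 0.8725c

Compose boost 2: (0.772 + 0.308)/(1 + 0.772×0.308) = 1.080/1.23778 = 0.8725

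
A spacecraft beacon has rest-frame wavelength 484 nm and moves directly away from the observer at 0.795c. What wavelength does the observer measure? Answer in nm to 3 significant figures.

λ_obs ≈ 1430 nm

Relativistic Doppler: λ_obs = λ_src √((1+β)/(1−β))
= 484 × √(1.7950/0.20500) = 484 × 2.9591 = 1430 nm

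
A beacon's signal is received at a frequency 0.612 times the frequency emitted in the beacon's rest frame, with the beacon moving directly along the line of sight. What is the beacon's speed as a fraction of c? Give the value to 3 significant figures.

f_obs/f_src = √((1−β)/(1+β)) = 0.612  ⇒  (1−β)/(1+β) = 0.37454
β = |1 − D²|/(1 + D²) = |1 − 0.37454|/(1 + 0.37454) = 0.455

β ≈ 0.455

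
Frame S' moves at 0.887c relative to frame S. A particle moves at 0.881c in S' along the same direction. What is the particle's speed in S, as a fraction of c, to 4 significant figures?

Relativistic velocity addition: u = (u' + v)/(1 + u'v/c²)
= (0.881 + 0.887)/(1 + 0.881×0.887) = 1.768/1.78145 = 0.9925

u ≈ 0.9925c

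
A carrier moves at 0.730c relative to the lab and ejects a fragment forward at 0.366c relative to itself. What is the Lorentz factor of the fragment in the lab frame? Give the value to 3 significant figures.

u_lab = (0.366 + 0.730)/(1 + 0.366×0.730) = 1.096/1.26718 = 0.864913
γ = 1/√(1 − 0.864913²) = 1.99

γ ≈ 1.99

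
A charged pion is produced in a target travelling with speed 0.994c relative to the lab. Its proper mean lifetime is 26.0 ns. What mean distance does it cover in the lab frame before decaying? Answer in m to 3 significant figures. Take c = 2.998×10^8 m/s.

d ≈ 70.8 m

γ = 1/√(1 − 0.994²) = 9.1424
Dilated lifetime: Δt = γτ₀ = 9.1424 × 26.0 ns = 237.70 ns
d = vΔt = 0.994c × 237.70 ns = 2.9800×10^8 m/s × 2.3770×10^-7 s = 70.8 m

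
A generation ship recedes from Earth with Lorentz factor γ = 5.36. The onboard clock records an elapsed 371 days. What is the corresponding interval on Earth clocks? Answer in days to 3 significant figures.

γ = 5.36 (given)
Time dilation: Δt = γτ₀ = 5.36 × 371 days = 1990 days

Δt ≈ 1990 days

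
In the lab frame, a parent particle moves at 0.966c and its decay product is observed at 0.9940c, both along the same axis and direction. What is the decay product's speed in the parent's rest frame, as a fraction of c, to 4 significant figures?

u' ≈ 0.7036c

Inverse velocity addition: u' = (u − v)/(1 − uv/c²)
= (0.9940 − 0.966)/(1 − 0.9940×0.966) = 0.02800/0.0397960 = 0.7036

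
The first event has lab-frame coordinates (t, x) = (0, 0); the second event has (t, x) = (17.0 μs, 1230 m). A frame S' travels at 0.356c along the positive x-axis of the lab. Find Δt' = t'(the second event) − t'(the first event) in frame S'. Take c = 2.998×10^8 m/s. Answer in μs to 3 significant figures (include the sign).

γ = 1/√(1 − 0.356²) = 1.0701
Δt' = γ(Δt − vΔx/c²) = 1.0701 × (17.0 μs − 0.356×1230 m / (2.998×10^8 m/s))
= 1.0701 × (15.539 μs) = 16.6 μs

Δt' ≈ 16.6 μs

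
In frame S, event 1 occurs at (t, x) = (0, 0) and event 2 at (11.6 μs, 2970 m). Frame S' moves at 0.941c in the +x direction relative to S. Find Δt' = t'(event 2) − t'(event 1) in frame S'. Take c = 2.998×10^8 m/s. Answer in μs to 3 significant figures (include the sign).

γ = 1/√(1 − 0.941²) = 2.9550
Δt' = γ(Δt − vΔx/c²) = 2.9550 × (11.6 μs − 0.941×2970 m / (2.998×10^8 m/s))
= 2.9550 × (2.2779 μs) = 6.73 μs

Δt' ≈ 6.73 μs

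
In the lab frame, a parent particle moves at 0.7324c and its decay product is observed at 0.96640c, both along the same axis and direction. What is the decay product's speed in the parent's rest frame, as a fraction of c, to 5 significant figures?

Inverse velocity addition: u' = (u − v)/(1 − uv/c²)
= (0.96640 − 0.7324)/(1 − 0.96640×0.7324) = 0.23400/0.2922086 = 0.80080

u' ≈ 0.80080c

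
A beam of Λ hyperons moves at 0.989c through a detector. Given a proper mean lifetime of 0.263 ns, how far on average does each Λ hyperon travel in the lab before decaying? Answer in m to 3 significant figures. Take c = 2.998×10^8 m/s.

d ≈ 0.527 m

γ = 1/√(1 − 0.989²) = 6.7606
Dilated lifetime: Δt = γτ₀ = 6.7606 × 0.263 ns = 1.7780 ns
d = vΔt = 0.989c × 1.7780 ns = 2.9650×10^8 m/s × 1.7780×10^-9 s = 0.527 m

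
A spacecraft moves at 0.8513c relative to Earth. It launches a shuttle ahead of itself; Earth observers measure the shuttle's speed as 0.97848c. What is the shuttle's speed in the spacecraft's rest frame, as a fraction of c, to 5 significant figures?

u' ≈ 0.76147c

Inverse velocity addition: u' = (u − v)/(1 − uv/c²)
= (0.97848 − 0.8513)/(1 − 0.97848×0.8513) = 0.12718/0.1670200 = 0.76147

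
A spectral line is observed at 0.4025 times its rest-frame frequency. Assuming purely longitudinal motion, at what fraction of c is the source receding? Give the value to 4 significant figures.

f_obs/f_src = √((1−β)/(1+β)) = 0.4025  ⇒  (1−β)/(1+β) = 0.162006
β = |1 − D²|/(1 + D²) = |1 − 0.162006|/(1 + 0.162006) = 0.7212

β ≈ 0.7212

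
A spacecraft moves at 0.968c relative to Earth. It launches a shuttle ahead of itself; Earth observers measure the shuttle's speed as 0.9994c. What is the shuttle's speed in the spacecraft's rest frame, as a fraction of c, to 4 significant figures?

Inverse velocity addition: u' = (u − v)/(1 − uv/c²)
= (0.9994 − 0.968)/(1 − 0.9994×0.968) = 0.03140/0.0325808 = 0.9638

u' ≈ 0.9638c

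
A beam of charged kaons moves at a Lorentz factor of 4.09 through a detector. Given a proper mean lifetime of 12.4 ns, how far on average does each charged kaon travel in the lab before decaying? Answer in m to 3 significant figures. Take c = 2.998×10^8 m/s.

β = √(1 − 1/γ²) = √(1 − 1/4.09²) = 0.96965
Dilated lifetime: Δt = γτ₀ = 4.09 × 12.4 ns = 50.716 ns
d = vΔt = 0.96965c × 50.716 ns = 2.9070×10^8 m/s × 5.0716×10^-8 s = 14.7 m

d ≈ 14.7 m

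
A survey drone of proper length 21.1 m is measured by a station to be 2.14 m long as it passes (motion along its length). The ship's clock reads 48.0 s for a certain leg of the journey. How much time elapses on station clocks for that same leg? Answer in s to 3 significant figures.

Δt ≈ 473 s

Length contraction ⇒ γ = L₀/L = 21.1/2.14 = 9.8598
Time dilation: Δt = γτ₀ = 9.8598 × 48.0 s = 473 s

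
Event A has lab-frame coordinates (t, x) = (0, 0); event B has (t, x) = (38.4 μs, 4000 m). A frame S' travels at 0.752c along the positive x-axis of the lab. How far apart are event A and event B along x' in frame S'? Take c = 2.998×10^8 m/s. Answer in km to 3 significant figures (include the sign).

Δx' ≈ -7.07 km

γ = 1/√(1 − 0.752²) = 1.5171
Δx' = γ(Δx − vΔt) = 1.5171 × (4000 m − 0.752×(2.998×10^8 m/s)×38.4×10^-6 s)
= 1.5171 × (-4657.3 m) = -7.07 km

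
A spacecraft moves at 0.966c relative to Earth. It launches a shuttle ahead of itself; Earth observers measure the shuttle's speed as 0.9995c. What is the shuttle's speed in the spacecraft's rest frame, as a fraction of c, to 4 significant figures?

Inverse velocity addition: u' = (u − v)/(1 − uv/c²)
= (0.9995 − 0.966)/(1 − 0.9995×0.966) = 0.03350/0.0344830 = 0.9715

u' ≈ 0.9715c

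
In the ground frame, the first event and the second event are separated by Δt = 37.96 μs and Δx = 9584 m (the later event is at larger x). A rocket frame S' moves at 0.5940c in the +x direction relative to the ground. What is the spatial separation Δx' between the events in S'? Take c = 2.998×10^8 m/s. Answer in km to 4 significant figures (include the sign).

Δx' ≈ 3.510 km

γ = 1/√(1 − 0.5940²) = 1.24306
Δx' = γ(Δx − vΔt) = 1.24306 × (9584 m − 0.5940×(2.998×10^8 m/s)×37.96×10^-6 s)
= 1.24306 × (2824.04 m) = 3.510 km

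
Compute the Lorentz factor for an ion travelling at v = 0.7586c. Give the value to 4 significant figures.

γ ≈ 1.535

γ = 1/√(1 − β²) = 1/√(1 − 0.7586²) = 1/√(0.424526) = 1.535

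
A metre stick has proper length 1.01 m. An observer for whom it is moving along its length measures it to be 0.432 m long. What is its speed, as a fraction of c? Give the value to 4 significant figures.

β ≈ 0.9039

γ = L₀/L = 1.01/0.432 = 2.33796
β = √(1 − 1/γ²) = 0.9039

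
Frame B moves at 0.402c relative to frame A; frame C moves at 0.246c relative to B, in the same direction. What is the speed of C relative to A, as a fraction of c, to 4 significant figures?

u ≈ 0.5897c

Compose boost 2: (0.246 + 0.402)/(1 + 0.246×0.402) = 0.6480/1.09889 = 0.5897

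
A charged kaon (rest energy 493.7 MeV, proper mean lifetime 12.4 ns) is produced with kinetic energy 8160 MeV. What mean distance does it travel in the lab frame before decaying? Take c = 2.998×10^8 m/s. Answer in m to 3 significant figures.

γ = 1 + K/(m₀c²) = 1 + 8160/493.7 = 17.528
β = √(1 − 1/γ²) = 0.99837
Dilated lifetime: γτ₀ = 17.528 × 12.4 ns = 217.35 ns
d = βc·γτ₀ = 0.99837 × (2.998×10^8 m/s) × 2.1735×10^-7 s = 65.1 m

d ≈ 65.1 m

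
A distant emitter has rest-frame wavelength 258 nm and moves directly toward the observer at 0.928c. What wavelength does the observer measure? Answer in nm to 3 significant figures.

λ_obs ≈ 49.9 nm

Relativistic Doppler: λ_obs = λ_src √((1−β)/(1+β))
= 258 × √(0.072000/1.9280) = 258 × 0.19325 = 49.9 nm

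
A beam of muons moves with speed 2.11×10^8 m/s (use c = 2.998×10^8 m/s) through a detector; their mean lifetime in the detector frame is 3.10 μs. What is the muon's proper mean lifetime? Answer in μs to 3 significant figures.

β = v/c = 2.11×10^8 / 2.998×10^8 = 0.70380
γ = 1/√(1 − 0.70380²) = 1.4077
Proper time: τ₀ = Δt/γ = 3.10/1.4077 = 2.20 μs

τ₀ ≈ 2.20 μs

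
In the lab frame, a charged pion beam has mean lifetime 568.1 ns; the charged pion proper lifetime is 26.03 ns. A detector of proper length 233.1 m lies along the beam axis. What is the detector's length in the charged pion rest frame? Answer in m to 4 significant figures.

Time dilation ⇒ γ = Δt/τ₀ = 568.1/26.03 = 21.8248
Length contraction: L = L₀/γ = 233.1/21.8248 = 10.68 m

L ≈ 10.68 m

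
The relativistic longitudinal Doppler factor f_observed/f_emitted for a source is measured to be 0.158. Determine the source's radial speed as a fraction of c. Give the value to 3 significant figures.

f_obs/f_src = √((1−β)/(1+β)) = 0.158  ⇒  (1−β)/(1+β) = 0.024964
β = |1 − D²|/(1 + D²) = |1 − 0.024964|/(1 + 0.024964) = 0.951

β ≈ 0.951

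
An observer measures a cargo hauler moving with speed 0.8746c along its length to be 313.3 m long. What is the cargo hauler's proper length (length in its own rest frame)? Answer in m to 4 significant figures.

γ = 1/√(1 − 0.8746²) = 2.06251
L₀ = γL = 2.06251 × 313.3 = 646.2 m

L₀ ≈ 646.2 m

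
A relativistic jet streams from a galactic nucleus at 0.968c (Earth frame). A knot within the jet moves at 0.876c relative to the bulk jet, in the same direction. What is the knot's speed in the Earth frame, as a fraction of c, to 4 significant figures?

u ≈ 0.9979c

Relativistic velocity addition: u = (u' + v)/(1 + u'v/c²)
= (0.876 + 0.968)/(1 + 0.876×0.968) = 1.844/1.84797 = 0.9979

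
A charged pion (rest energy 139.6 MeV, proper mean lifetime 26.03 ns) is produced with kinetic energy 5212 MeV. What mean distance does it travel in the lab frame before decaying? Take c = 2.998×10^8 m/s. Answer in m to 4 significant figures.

d ≈ 299.1 m

γ = 1 + K/(m₀c²) = 1 + 5212/139.6 = 38.3352
β = √(1 − 1/γ²) = 0.999660
Dilated lifetime: γτ₀ = 38.3352 × 26.03 ns = 997.866 ns
d = βc·γτ₀ = 0.999660 × (2.998×10^8 m/s) × 9.97866×10^-7 s = 299.1 m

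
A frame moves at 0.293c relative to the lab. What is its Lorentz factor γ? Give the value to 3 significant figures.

γ = 1/√(1 − β²) = 1/√(1 − 0.293²) = 1/√(0.91415) = 1.05

γ ≈ 1.05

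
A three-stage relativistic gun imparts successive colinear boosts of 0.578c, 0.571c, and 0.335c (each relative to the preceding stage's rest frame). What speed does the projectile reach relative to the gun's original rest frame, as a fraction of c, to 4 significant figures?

Compose boost 2: (0.571 + 0.578)/(1 + 0.571×0.578) = 1.149/1.33004 = 0.863885
Compose boost 3: (0.335 + 0.863885)/(1 + 0.335×0.863885) = 1.19889/1.28940 = 0.9298

u ≈ 0.9298c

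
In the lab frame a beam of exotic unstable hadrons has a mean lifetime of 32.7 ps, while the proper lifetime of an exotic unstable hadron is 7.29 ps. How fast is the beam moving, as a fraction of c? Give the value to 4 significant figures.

γ = Δt/τ₀ = 32.7/7.29 = 4.48560
β = √(1 − 1/γ²) = √(1 − 1/4.48560²) = 0.9748

β ≈ 0.9748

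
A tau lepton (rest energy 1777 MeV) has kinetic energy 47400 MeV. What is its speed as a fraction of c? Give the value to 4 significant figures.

γ = 1 + K/(m₀c²) = 1 + 47400/1777 = 27.6742
β = √(1 − 1/γ²) = 0.9993

β ≈ 0.9993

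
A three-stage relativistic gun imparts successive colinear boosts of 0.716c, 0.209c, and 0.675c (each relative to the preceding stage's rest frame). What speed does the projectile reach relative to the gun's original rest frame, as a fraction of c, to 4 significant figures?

Compose boost 2: (0.209 + 0.716)/(1 + 0.209×0.716) = 0.9250/1.14964 = 0.804597
Compose boost 3: (0.675 + 0.804597)/(1 + 0.675×0.804597) = 1.47960/1.54310 = 0.9588

u ≈ 0.9588c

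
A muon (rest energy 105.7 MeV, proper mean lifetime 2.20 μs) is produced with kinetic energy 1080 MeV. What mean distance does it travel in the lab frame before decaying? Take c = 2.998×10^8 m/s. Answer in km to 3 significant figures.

d ≈ 7.37 km

γ = 1 + K/(m₀c²) = 1 + 1080/105.7 = 11.218
β = √(1 − 1/γ²) = 0.99602
Dilated lifetime: γτ₀ = 11.218 × 2.20 μs = 24.679 μs
d = βc·γτ₀ = 0.99602 × (2.998×10^8 m/s) × 2.4679×10^-5 s = 7.37 km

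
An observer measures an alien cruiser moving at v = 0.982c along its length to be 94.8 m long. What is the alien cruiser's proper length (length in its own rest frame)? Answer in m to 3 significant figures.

γ = 1/√(1 − 0.982²) = 5.2943
L₀ = γL = 5.2943 × 94.8 = 502 m

L₀ ≈ 502 m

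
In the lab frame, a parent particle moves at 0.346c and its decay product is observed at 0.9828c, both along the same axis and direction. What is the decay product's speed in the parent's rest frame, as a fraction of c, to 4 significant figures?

Inverse velocity addition: u' = (u − v)/(1 − uv/c²)
= (0.9828 − 0.346)/(1 − 0.9828×0.346) = 0.6368/0.659951 = 0.9649

u' ≈ 0.9649c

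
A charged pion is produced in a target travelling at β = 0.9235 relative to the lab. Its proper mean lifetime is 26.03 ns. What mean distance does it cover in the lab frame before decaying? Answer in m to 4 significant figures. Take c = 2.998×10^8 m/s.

γ = 1/√(1 − 0.9235²) = 2.60689
Dilated lifetime: Δt = γτ₀ = 2.60689 × 26.03 ns = 67.8574 ns
d = vΔt = 0.9235c × 67.8574 ns = 2.76865×10^8 m/s × 6.78574×10^-8 s = 18.79 m

d ≈ 18.79 m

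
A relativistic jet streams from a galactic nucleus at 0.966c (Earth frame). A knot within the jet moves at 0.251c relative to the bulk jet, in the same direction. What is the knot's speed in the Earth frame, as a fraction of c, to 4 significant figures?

Relativistic velocity addition: u = (u' + v)/(1 + u'v/c²)
= (0.251 + 0.966)/(1 + 0.251×0.966) = 1.217/1.24247 = 0.9795

u ≈ 0.9795c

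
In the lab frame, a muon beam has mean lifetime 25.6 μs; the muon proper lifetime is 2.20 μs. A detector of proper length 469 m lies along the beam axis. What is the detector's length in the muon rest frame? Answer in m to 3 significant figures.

L ≈ 40.3 m

Time dilation ⇒ γ = Δt/τ₀ = 25.6/2.20 = 11.636
Length contraction: L = L₀/γ = 469/11.636 = 40.3 m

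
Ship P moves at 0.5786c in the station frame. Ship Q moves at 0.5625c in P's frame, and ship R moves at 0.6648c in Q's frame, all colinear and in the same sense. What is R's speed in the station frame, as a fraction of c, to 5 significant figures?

Compose boost 2: (0.5625 + 0.5786)/(1 + 0.5625×0.5786) = 1.1411/1.325462 = 0.8609070
Compose boost 3: (0.6648 + 0.8609070)/(1 + 0.6648×0.8609070) = 1.525707/1.572331 = 0.97035

u ≈ 0.97035c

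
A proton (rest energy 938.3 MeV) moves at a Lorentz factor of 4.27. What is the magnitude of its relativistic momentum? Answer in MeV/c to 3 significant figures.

p ≈ 3900 MeV/c

β = √(1 − 1/γ²) = √(1 − 1/4.27²) = 0.97219
p = γβm₀c = 4.27 × 0.97219 × 938.3 MeV/c = 3900 MeV/c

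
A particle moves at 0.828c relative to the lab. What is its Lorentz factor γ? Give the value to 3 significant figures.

γ = 1/√(1 − β²) = 1/√(1 − 0.828²) = 1/√(0.31442) = 1.78

γ ≈ 1.78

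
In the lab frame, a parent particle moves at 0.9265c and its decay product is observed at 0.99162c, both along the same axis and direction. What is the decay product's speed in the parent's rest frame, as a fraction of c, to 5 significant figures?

Inverse velocity addition: u' = (u − v)/(1 − uv/c²)
= (0.99162 − 0.9265)/(1 − 0.99162×0.9265) = 0.065120/0.08126407 = 0.80134

u' ≈ 0.80134c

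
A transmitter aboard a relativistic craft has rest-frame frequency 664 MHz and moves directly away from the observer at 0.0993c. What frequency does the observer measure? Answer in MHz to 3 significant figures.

f_obs ≈ 601 MHz

Relativistic Doppler: f_obs = f_src √((1−β)/(1+β))
= 664 × √(0.90070/1.0993) = 664 × 0.90517 = 601 MHz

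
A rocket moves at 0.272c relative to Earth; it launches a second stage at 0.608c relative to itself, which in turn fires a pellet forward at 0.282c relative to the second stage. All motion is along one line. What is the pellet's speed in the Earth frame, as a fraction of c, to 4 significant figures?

Compose boost 2: (0.608 + 0.272)/(1 + 0.608×0.272) = 0.8800/1.16538 = 0.755121
Compose boost 3: (0.282 + 0.755121)/(1 + 0.282×0.755121) = 1.03712/1.21294 = 0.8550

u ≈ 0.8550c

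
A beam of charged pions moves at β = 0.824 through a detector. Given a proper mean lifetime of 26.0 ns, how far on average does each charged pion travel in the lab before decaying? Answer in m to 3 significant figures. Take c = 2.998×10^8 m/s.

d ≈ 11.3 m

γ = 1/√(1 − 0.824²) = 1.7649
Dilated lifetime: Δt = γτ₀ = 1.7649 × 26.0 ns = 45.889 ns
d = vΔt = 0.824c × 45.889 ns = 2.4704×10^8 m/s × 4.5889×10^-8 s = 11.3 m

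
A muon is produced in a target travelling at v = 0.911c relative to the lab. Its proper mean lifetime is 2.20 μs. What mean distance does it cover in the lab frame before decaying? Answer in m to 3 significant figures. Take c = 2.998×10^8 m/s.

γ = 1/√(1 − 0.911²) = 2.4248
Dilated lifetime: Δt = γτ₀ = 2.4248 × 2.20 μs = 5.3345 μs
d = vΔt = 0.911c × 5.3345 μs = 2.7312×10^8 m/s × 5.3345×10^-6 s = 1460 m

d ≈ 1460 m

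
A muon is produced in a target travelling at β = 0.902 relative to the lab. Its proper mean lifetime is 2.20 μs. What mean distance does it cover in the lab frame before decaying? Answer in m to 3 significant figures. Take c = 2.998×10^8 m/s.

d ≈ 1380 m

γ = 1/√(1 − 0.902²) = 2.3162
Dilated lifetime: Δt = γτ₀ = 2.3162 × 2.20 μs = 5.0957 μs
d = vΔt = 0.902c × 5.0957 μs = 2.7042×10^8 m/s × 5.0957×10^-6 s = 1380 m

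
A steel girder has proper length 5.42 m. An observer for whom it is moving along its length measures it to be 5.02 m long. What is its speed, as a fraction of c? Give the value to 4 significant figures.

γ = L₀/L = 5.42/5.02 = 1.07968
β = √(1 − 1/γ²) = 0.3770

β ≈ 0.3770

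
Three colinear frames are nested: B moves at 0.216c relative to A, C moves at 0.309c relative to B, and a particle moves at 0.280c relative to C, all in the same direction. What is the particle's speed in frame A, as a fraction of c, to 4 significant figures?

Compose boost 2: (0.309 + 0.216)/(1 + 0.309×0.216) = 0.5250/1.06674 = 0.492152
Compose boost 3: (0.280 + 0.492152)/(1 + 0.280×0.492152) = 0.772152/1.13780 = 0.6786

u ≈ 0.6786c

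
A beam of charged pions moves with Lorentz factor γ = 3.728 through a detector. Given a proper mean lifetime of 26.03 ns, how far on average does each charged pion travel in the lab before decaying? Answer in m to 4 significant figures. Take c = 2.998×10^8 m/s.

d ≈ 28.03 m

β = √(1 − 1/γ²) = √(1 − 1/3.728²) = 0.963352
Dilated lifetime: Δt = γτ₀ = 3.728 × 26.03 ns = 97.0398 ns
d = vΔt = 0.963352c × 97.0398 ns = 2.88813×10^8 m/s × 9.70398×10^-8 s = 28.03 m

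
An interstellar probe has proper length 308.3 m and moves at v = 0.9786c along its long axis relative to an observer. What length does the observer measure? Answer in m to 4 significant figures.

γ = 1/√(1 − 0.9786²) = 4.85975
Length contraction: L = L₀/γ = 308.3/4.85975 = 63.44 m

L ≈ 63.44 m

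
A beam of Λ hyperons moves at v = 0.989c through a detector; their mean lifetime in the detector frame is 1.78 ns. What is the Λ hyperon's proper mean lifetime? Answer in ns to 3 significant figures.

γ = 1/√(1 − 0.989²) = 6.7606
Proper time: τ₀ = Δt/γ = 1.78/6.7606 = 0.263 ns

τ₀ ≈ 0.263 ns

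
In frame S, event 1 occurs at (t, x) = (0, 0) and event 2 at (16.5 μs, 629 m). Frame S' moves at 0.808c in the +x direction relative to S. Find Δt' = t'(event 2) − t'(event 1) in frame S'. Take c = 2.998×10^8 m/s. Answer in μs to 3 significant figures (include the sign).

γ = 1/√(1 − 0.808²) = 1.6973
Δt' = γ(Δt − vΔx/c²) = 1.6973 × (16.5 μs − 0.808×629 m / (2.998×10^8 m/s))
= 1.6973 × (14.805 μs) = 25.1 μs

Δt' ≈ 25.1 μs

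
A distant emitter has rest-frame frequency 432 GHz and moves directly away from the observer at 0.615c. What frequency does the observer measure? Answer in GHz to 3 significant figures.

f_obs ≈ 211 GHz

Relativistic Doppler: f_obs = f_src √((1−β)/(1+β))
= 432 × √(0.38500/1.6150) = 432 × 0.48825 = 211 GHz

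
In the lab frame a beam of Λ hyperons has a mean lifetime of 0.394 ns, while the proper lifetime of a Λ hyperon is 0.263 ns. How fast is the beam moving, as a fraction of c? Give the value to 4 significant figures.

γ = Δt/τ₀ = 0.394/0.263 = 1.49810
β = √(1 − 1/γ²) = √(1 − 1/1.49810²) = 0.7446

β ≈ 0.7446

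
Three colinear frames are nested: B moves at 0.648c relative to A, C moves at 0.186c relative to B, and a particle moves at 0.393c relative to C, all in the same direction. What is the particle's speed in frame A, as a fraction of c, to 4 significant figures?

Compose boost 2: (0.186 + 0.648)/(1 + 0.186×0.648) = 0.8340/1.12053 = 0.744292
Compose boost 3: (0.393 + 0.744292)/(1 + 0.393×0.744292) = 1.13729/1.29251 = 0.8799

u ≈ 0.8799c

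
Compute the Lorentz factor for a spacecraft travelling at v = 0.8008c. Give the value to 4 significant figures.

γ ≈ 1.670

γ = 1/√(1 − β²) = 1/√(1 − 0.8008²) = 1/√(0.358719) = 1.670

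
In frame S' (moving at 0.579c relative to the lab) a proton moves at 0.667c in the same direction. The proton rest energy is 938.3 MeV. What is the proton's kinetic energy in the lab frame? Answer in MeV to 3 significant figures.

u_lab = (0.667 + 0.579)/(1 + 0.667×0.579) = 0.898865
γ = 1/√(1 − 0.898865²) = 2.2819
K = (γ − 1)m₀c² = (2.2819 − 1) × 938.3 = 1.2819 × 938.3 = 1200 MeV

K ≈ 1200 MeV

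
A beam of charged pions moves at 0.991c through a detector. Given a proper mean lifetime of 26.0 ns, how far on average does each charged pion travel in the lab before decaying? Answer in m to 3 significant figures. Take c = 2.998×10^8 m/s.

γ = 1/√(1 − 0.991²) = 7.4704
Dilated lifetime: Δt = γτ₀ = 7.4704 × 26.0 ns = 194.23 ns
d = vΔt = 0.991c × 194.23 ns = 2.9710×10^8 m/s × 1.9423×10^-7 s = 57.7 m

d ≈ 57.7 m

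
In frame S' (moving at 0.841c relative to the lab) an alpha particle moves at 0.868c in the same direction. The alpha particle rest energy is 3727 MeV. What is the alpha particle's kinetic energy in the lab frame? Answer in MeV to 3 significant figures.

u_lab = (0.868 + 0.841)/(1 + 0.868×0.841) = 0.987868
γ = 1/√(1 − 0.987868²) = 6.4394
K = (γ − 1)m₀c² = (6.4394 − 1) × 3727 = 5.4394 × 3727 = 20300 MeV

K ≈ 20300 MeV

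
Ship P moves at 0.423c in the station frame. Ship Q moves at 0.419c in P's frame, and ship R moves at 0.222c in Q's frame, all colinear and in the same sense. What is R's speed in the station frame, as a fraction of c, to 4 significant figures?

u ≈ 0.8088c

Compose boost 2: (0.419 + 0.423)/(1 + 0.419×0.423) = 0.8420/1.17724 = 0.715234
Compose boost 3: (0.222 + 0.715234)/(1 + 0.222×0.715234) = 0.937234/1.15878 = 0.8088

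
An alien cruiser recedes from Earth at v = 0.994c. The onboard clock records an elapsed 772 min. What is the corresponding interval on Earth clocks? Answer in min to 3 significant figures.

Δt ≈ 7060 min

γ = 1/√(1 − 0.994²) = 9.1424
Time dilation: Δt = γτ₀ = 9.1424 × 772 min = 7060 min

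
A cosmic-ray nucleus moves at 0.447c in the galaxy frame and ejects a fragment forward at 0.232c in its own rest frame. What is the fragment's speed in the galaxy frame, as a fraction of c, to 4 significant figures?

u ≈ 0.6152c

Compose boost 2: (0.232 + 0.447)/(1 + 0.232×0.447) = 0.6790/1.10370 = 0.6152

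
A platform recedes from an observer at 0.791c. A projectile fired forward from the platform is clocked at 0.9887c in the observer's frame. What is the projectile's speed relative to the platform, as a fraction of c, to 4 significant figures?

Inverse velocity addition: u' = (u − v)/(1 − uv/c²)
= (0.9887 − 0.791)/(1 − 0.9887×0.791) = 0.1977/0.217938 = 0.9071

u' ≈ 0.9071c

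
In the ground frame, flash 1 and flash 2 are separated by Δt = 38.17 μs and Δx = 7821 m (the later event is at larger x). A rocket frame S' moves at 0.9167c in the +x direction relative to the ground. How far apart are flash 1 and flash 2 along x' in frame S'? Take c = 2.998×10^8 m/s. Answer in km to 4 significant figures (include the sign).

γ = 1/√(1 − 0.9167²) = 2.50265
Δx' = γ(Δx − vΔt) = 2.50265 × (7821 m − 0.9167×(2.998×10^8 m/s)×38.17×10^-6 s)
= 2.50265 × (-2669.13 m) = -6.680 km

Δx' ≈ -6.680 km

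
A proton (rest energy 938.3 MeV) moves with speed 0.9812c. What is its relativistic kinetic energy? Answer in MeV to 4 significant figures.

γ = 1/√(1 − 0.9812²) = 5.18152
K = (γ − 1)m₀c² = (5.18152 − 1) × 938.3 MeV = 4.18152 × 938.3 MeV = 3924 MeV

K ≈ 3924 MeV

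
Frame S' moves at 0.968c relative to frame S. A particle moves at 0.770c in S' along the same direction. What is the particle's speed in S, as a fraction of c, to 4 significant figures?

u ≈ 0.9958c

Relativistic velocity addition: u = (u' + v)/(1 + u'v/c²)
= (0.770 + 0.968)/(1 + 0.770×0.968) = 1.738/1.74536 = 0.9958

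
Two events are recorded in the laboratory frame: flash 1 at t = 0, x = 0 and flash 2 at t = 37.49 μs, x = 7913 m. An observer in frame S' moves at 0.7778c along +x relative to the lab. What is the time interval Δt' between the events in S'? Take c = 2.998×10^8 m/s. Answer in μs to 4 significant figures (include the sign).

γ = 1/√(1 − 0.7778²) = 1.59106
Δt' = γ(Δt − vΔx/c²) = 1.59106 × (37.49 μs − 0.7778×7913 m / (2.998×10^8 m/s))
= 1.59106 × (16.9605 μs) = 26.99 μs

Δt' ≈ 26.99 μs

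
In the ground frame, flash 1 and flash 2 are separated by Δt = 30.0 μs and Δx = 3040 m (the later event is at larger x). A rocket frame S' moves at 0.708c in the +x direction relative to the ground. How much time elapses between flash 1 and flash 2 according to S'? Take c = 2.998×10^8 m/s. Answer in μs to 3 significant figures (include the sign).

γ = 1/√(1 − 0.708²) = 1.4160
Δt' = γ(Δt − vΔx/c²) = 1.4160 × (30.0 μs − 0.708×3040 m / (2.998×10^8 m/s))
= 1.4160 × (22.821 μs) = 32.3 μs

Δt' ≈ 32.3 μs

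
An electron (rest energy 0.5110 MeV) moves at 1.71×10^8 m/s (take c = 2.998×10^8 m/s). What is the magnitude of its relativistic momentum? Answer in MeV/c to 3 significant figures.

p ≈ 0.355 MeV/c

β = v/c = 1.71×10^8 / 2.998×10^8 = 0.57038
γ = 1/√(1 − 0.57038²) = 1.2175
p = γβm₀c = 1.2175 × 0.57038 × 0.5110 MeV/c = 0.355 MeV/c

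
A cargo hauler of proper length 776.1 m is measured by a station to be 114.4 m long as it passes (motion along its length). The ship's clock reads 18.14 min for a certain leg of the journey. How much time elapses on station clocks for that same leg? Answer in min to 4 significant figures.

Δt ≈ 123.1 min

Length contraction ⇒ γ = L₀/L = 776.1/114.4 = 6.78409
Time dilation: Δt = γτ₀ = 6.78409 × 18.14 min = 123.1 min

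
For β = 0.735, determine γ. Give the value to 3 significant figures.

γ ≈ 1.47

γ = 1/√(1 − β²) = 1/√(1 − 0.735²) = 1/√(0.45978) = 1.47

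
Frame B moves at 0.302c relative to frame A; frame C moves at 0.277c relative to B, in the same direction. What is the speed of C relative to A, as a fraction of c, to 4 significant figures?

u ≈ 0.5343c

Compose boost 2: (0.277 + 0.302)/(1 + 0.277×0.302) = 0.5790/1.08365 = 0.5343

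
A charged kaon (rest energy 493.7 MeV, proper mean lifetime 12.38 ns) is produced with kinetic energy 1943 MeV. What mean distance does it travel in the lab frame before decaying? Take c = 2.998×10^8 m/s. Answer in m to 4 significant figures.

d ≈ 17.94 m

γ = 1 + K/(m₀c²) = 1 + 1943/493.7 = 4.93559
β = √(1 − 1/γ²) = 0.979259
Dilated lifetime: γτ₀ = 4.93559 × 12.38 ns = 61.1026 ns
d = βc·γτ₀ = 0.979259 × (2.998×10^8 m/s) × 6.11026×10^-8 s = 17.94 m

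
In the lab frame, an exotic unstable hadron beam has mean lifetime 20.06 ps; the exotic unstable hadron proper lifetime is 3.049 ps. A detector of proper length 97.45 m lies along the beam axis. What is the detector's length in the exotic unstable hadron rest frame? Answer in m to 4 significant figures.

Time dilation ⇒ γ = Δt/τ₀ = 20.06/3.049 = 6.57921
Length contraction: L = L₀/γ = 97.45/6.57921 = 14.81 m

L ≈ 14.81 m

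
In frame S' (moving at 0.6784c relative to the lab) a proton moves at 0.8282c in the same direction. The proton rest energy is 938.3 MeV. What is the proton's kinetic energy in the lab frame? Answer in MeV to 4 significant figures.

u_lab = (0.8282 + 0.6784)/(1 + 0.8282×0.6784) = 0.9646247
γ = 1/√(1 − 0.9646247²) = 3.79324
K = (γ − 1)m₀c² = (3.79324 − 1) × 938.3 = 2.79324 × 938.3 = 2621 MeV

K ≈ 2621 MeV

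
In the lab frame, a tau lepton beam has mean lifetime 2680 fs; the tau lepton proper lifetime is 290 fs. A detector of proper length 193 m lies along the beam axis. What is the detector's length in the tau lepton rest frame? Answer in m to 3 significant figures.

Time dilation ⇒ γ = Δt/τ₀ = 2680/290 = 9.2414
Length contraction: L = L₀/γ = 193/9.2414 = 20.9 m

L ≈ 20.9 m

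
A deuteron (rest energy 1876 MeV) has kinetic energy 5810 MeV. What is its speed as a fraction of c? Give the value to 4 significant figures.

γ = 1 + K/(m₀c²) = 1 + 5810/1876 = 4.09701
β = √(1 − 1/γ²) = 0.9698

β ≈ 0.9698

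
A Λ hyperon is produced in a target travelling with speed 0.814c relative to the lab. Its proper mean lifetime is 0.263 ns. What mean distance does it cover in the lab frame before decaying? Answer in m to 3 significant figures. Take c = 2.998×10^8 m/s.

d ≈ 0.110 m

γ = 1/√(1 − 0.814²) = 1.7216
Dilated lifetime: Δt = γτ₀ = 1.7216 × 0.263 ns = 0.45277 ns
d = vΔt = 0.814c × 0.45277 ns = 2.4404×10^8 m/s × 4.5277×10^-10 s = 0.110 m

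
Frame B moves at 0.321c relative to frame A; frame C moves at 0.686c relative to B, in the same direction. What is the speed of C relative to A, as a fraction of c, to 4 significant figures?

u ≈ 0.8253c

Compose boost 2: (0.686 + 0.321)/(1 + 0.686×0.321) = 1.007/1.22021 = 0.8253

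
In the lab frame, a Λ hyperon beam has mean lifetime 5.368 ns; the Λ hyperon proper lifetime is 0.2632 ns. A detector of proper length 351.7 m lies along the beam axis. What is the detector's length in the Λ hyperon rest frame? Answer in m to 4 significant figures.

Time dilation ⇒ γ = Δt/τ₀ = 5.368/0.2632 = 20.3951
Length contraction: L = L₀/γ = 351.7/20.3951 = 17.24 m

L ≈ 17.24 m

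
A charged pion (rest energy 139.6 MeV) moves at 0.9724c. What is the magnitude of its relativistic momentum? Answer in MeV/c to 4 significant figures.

γ = 1/√(1 − 0.9724²) = 4.28596
p = γβm₀c = 4.28596 × 0.9724 × 139.6 MeV/c = 581.8 MeV/c

p ≈ 581.8 MeV/c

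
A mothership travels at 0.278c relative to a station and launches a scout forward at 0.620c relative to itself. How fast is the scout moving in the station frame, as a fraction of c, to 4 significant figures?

u ≈ 0.7660c

Compose boost 2: (0.620 + 0.278)/(1 + 0.620×0.278) = 0.8980/1.17236 = 0.7660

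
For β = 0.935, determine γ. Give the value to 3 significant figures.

γ = 1/√(1 − β²) = 1/√(1 − 0.935²) = 1/√(0.12577) = 2.82

γ ≈ 2.82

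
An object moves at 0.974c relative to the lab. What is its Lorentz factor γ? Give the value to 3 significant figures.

γ ≈ 4.41

γ = 1/√(1 − β²) = 1/√(1 − 0.974²) = 1/√(0.051324) = 4.41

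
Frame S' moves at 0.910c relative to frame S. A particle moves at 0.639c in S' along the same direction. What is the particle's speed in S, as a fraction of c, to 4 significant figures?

u ≈ 0.9795c

Relativistic velocity addition: u = (u' + v)/(1 + u'v/c²)
= (0.639 + 0.910)/(1 + 0.639×0.910) = 1.549/1.58149 = 0.9795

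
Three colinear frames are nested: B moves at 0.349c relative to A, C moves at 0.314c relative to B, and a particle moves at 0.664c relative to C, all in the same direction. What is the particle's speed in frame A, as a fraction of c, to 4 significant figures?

u ≈ 0.9032c

Compose boost 2: (0.314 + 0.349)/(1 + 0.314×0.349) = 0.6630/1.10959 = 0.597520
Compose boost 3: (0.664 + 0.597520)/(1 + 0.664×0.597520) = 1.26152/1.39675 = 0.9032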